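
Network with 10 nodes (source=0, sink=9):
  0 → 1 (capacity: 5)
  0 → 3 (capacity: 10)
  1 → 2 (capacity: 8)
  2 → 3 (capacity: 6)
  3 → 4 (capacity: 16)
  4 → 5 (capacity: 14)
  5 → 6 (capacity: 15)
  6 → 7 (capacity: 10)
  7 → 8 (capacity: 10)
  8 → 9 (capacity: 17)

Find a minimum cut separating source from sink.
Min cut value = 10, edges: (7,8)

Min cut value: 10
Partition: S = [0, 1, 2, 3, 4, 5, 6, 7], T = [8, 9]
Cut edges: (7,8)

By max-flow min-cut theorem, max flow = min cut = 10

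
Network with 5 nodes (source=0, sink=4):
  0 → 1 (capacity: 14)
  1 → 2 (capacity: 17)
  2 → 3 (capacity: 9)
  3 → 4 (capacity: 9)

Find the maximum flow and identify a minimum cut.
Max flow = 9, Min cut edges: (3,4)

Maximum flow: 9
Minimum cut: (3,4)
Partition: S = [0, 1, 2, 3], T = [4]

Max-flow min-cut theorem verified: both equal 9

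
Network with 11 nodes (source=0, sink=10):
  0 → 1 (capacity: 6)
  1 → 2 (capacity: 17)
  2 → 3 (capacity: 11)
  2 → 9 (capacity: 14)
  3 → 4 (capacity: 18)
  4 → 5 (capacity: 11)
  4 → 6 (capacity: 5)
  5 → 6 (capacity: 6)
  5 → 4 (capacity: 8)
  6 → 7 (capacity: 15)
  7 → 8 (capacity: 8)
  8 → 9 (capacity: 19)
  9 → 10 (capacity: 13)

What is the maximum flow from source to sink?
Maximum flow = 6

Max flow: 6

Flow assignment:
  0 → 1: 6/6
  1 → 2: 6/17
  2 → 9: 6/14
  9 → 10: 6/13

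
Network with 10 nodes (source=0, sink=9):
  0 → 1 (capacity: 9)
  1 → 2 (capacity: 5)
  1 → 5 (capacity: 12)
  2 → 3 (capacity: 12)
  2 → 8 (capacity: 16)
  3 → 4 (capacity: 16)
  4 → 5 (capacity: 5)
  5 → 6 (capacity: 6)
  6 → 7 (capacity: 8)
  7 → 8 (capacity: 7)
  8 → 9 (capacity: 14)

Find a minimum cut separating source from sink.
Min cut value = 9, edges: (0,1)

Min cut value: 9
Partition: S = [0], T = [1, 2, 3, 4, 5, 6, 7, 8, 9]
Cut edges: (0,1)

By max-flow min-cut theorem, max flow = min cut = 9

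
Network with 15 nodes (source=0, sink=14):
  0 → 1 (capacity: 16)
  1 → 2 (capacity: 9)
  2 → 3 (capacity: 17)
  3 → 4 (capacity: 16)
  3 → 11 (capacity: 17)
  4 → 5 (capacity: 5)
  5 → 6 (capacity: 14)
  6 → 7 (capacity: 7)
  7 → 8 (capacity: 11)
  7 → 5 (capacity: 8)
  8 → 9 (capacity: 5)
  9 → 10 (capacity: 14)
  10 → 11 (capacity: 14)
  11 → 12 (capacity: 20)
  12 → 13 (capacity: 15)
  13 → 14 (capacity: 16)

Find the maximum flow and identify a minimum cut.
Max flow = 9, Min cut edges: (1,2)

Maximum flow: 9
Minimum cut: (1,2)
Partition: S = [0, 1], T = [2, 3, 4, 5, 6, 7, 8, 9, 10, 11, 12, 13, 14]

Max-flow min-cut theorem verified: both equal 9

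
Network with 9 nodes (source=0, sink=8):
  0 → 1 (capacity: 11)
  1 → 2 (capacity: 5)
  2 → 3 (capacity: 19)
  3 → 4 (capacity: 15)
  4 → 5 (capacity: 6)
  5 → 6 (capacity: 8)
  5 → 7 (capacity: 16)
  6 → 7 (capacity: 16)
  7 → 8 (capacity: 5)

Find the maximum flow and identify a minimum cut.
Max flow = 5, Min cut edges: (7,8)

Maximum flow: 5
Minimum cut: (7,8)
Partition: S = [0, 1, 2, 3, 4, 5, 6, 7], T = [8]

Max-flow min-cut theorem verified: both equal 5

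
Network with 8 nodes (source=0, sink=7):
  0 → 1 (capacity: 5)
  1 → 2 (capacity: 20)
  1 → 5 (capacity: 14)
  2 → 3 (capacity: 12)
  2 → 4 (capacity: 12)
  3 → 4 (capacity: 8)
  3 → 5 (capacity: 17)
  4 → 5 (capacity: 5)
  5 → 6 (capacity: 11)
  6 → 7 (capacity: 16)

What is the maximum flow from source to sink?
Maximum flow = 5

Max flow: 5

Flow assignment:
  0 → 1: 5/5
  1 → 5: 5/14
  5 → 6: 5/11
  6 → 7: 5/16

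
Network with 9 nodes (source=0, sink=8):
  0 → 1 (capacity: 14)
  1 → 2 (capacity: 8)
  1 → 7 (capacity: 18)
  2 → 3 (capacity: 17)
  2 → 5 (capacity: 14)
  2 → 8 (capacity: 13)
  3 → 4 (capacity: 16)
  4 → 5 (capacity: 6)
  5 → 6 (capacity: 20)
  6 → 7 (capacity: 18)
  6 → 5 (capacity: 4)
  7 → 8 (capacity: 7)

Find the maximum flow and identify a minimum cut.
Max flow = 14, Min cut edges: (0,1)

Maximum flow: 14
Minimum cut: (0,1)
Partition: S = [0], T = [1, 2, 3, 4, 5, 6, 7, 8]

Max-flow min-cut theorem verified: both equal 14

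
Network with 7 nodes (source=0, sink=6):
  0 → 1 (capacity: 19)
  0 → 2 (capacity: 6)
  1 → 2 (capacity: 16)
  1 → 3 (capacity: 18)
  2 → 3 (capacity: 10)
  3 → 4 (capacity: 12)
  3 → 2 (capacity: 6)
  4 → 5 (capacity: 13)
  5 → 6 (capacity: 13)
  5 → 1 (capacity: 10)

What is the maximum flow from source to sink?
Maximum flow = 12

Max flow: 12

Flow assignment:
  0 → 1: 12/19
  1 → 3: 12/18
  3 → 4: 12/12
  4 → 5: 12/13
  5 → 6: 12/13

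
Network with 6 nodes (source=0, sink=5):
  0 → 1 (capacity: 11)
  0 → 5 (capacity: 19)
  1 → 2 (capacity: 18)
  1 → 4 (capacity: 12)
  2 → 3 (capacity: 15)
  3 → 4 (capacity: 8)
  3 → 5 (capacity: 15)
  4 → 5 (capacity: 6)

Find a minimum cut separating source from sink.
Min cut value = 30, edges: (0,1), (0,5)

Min cut value: 30
Partition: S = [0], T = [1, 2, 3, 4, 5]
Cut edges: (0,1), (0,5)

By max-flow min-cut theorem, max flow = min cut = 30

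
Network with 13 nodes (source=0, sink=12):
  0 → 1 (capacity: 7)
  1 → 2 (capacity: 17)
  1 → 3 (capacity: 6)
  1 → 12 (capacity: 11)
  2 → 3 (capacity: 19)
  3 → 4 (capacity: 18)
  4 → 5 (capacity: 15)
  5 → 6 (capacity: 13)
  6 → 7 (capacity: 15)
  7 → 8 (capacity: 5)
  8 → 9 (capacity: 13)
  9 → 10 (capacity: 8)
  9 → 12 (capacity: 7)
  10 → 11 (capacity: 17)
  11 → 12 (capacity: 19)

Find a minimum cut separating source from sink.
Min cut value = 7, edges: (0,1)

Min cut value: 7
Partition: S = [0], T = [1, 2, 3, 4, 5, 6, 7, 8, 9, 10, 11, 12]
Cut edges: (0,1)

By max-flow min-cut theorem, max flow = min cut = 7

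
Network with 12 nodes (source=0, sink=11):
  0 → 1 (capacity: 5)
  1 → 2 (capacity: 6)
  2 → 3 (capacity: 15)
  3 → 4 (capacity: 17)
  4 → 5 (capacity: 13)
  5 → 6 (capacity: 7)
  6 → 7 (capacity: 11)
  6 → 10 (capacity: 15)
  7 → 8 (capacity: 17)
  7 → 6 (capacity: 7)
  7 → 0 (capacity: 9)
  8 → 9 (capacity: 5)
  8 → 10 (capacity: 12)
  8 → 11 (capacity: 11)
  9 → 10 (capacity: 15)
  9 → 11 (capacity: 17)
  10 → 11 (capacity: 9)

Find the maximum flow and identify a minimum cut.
Max flow = 5, Min cut edges: (0,1)

Maximum flow: 5
Minimum cut: (0,1)
Partition: S = [0], T = [1, 2, 3, 4, 5, 6, 7, 8, 9, 10, 11]

Max-flow min-cut theorem verified: both equal 5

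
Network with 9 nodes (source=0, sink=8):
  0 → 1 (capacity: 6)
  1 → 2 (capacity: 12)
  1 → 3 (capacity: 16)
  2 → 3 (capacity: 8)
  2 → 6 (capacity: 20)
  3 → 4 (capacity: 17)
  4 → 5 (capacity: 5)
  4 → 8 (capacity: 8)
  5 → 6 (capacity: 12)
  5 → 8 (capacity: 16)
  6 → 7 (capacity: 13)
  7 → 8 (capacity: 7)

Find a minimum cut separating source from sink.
Min cut value = 6, edges: (0,1)

Min cut value: 6
Partition: S = [0], T = [1, 2, 3, 4, 5, 6, 7, 8]
Cut edges: (0,1)

By max-flow min-cut theorem, max flow = min cut = 6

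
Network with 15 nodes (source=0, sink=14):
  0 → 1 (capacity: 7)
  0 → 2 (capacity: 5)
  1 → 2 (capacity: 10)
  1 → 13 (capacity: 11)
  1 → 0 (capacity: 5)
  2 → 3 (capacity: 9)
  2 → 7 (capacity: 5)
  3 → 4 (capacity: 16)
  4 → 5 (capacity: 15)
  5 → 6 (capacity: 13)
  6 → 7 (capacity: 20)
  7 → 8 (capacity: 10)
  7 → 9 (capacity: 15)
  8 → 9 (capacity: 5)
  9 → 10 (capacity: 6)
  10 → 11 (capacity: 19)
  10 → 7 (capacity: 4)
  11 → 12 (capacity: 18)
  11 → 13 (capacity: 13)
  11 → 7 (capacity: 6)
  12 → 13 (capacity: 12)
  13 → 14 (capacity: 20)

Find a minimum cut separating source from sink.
Min cut value = 12, edges: (0,1), (0,2)

Min cut value: 12
Partition: S = [0], T = [1, 2, 3, 4, 5, 6, 7, 8, 9, 10, 11, 12, 13, 14]
Cut edges: (0,1), (0,2)

By max-flow min-cut theorem, max flow = min cut = 12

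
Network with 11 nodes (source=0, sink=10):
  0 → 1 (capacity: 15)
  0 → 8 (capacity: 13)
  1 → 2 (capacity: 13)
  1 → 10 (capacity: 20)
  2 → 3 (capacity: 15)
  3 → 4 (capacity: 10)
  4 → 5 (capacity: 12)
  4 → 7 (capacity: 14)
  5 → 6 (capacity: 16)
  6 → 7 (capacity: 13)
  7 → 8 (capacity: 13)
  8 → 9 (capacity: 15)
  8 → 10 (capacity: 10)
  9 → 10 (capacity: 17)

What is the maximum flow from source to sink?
Maximum flow = 28

Max flow: 28

Flow assignment:
  0 → 1: 15/15
  0 → 8: 13/13
  1 → 10: 15/20
  8 → 9: 3/15
  8 → 10: 10/10
  9 → 10: 3/17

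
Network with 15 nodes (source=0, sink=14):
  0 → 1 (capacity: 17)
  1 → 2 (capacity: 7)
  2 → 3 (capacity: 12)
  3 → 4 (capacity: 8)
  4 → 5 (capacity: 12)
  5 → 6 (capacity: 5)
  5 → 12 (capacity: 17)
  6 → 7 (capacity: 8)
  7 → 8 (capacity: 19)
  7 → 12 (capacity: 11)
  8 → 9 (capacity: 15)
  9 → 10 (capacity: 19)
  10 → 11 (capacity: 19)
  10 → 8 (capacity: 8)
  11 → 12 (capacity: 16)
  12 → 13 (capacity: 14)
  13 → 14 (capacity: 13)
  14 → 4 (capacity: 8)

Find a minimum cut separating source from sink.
Min cut value = 7, edges: (1,2)

Min cut value: 7
Partition: S = [0, 1], T = [2, 3, 4, 5, 6, 7, 8, 9, 10, 11, 12, 13, 14]
Cut edges: (1,2)

By max-flow min-cut theorem, max flow = min cut = 7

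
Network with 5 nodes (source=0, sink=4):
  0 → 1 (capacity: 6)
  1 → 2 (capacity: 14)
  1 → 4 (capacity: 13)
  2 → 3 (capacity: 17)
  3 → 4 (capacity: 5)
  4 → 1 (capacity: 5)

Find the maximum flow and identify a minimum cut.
Max flow = 6, Min cut edges: (0,1)

Maximum flow: 6
Minimum cut: (0,1)
Partition: S = [0], T = [1, 2, 3, 4]

Max-flow min-cut theorem verified: both equal 6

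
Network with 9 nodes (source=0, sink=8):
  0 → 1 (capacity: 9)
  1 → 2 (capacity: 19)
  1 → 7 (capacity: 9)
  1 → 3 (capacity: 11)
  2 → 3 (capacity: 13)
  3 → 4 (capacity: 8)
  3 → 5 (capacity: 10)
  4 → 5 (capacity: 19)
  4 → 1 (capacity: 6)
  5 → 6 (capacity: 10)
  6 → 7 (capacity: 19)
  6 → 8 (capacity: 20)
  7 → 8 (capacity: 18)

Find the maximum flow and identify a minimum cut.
Max flow = 9, Min cut edges: (0,1)

Maximum flow: 9
Minimum cut: (0,1)
Partition: S = [0], T = [1, 2, 3, 4, 5, 6, 7, 8]

Max-flow min-cut theorem verified: both equal 9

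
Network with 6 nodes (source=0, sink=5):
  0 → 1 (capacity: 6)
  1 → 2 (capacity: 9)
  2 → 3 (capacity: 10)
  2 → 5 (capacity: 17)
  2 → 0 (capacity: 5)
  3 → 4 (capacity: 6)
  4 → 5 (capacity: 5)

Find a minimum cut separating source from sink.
Min cut value = 6, edges: (0,1)

Min cut value: 6
Partition: S = [0], T = [1, 2, 3, 4, 5]
Cut edges: (0,1)

By max-flow min-cut theorem, max flow = min cut = 6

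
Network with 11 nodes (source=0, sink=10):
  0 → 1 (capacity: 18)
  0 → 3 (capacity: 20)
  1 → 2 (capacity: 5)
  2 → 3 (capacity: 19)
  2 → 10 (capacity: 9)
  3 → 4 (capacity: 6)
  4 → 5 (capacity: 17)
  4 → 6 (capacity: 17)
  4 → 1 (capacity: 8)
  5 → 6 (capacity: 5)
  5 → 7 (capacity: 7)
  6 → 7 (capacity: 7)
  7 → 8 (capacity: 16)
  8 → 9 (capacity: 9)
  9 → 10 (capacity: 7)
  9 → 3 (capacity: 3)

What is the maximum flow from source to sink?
Maximum flow = 11

Max flow: 11

Flow assignment:
  0 → 1: 5/18
  0 → 3: 6/20
  1 → 2: 5/5
  2 → 10: 5/9
  3 → 4: 6/6
  4 → 5: 6/17
  5 → 7: 6/7
  7 → 8: 6/16
  8 → 9: 6/9
  9 → 10: 6/7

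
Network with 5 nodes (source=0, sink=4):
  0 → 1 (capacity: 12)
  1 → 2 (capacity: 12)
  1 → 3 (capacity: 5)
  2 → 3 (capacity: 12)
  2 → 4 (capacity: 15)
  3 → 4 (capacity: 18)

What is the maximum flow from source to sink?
Maximum flow = 12

Max flow: 12

Flow assignment:
  0 → 1: 12/12
  1 → 2: 12/12
  2 → 4: 12/15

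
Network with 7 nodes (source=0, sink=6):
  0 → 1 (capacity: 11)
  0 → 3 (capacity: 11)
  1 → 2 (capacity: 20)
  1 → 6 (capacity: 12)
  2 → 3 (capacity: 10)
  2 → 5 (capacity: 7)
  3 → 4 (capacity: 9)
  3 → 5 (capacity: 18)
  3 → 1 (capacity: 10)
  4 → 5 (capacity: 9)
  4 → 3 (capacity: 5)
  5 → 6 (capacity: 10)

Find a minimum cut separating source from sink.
Min cut value = 22, edges: (1,6), (5,6)

Min cut value: 22
Partition: S = [0, 1, 2, 3, 4, 5], T = [6]
Cut edges: (1,6), (5,6)

By max-flow min-cut theorem, max flow = min cut = 22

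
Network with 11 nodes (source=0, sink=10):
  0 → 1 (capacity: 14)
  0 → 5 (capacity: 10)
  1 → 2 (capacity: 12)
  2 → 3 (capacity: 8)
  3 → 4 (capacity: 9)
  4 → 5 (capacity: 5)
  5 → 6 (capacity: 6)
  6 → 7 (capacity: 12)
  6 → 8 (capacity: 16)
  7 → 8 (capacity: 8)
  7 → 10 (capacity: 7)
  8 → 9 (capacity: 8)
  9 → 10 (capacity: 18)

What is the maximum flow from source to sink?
Maximum flow = 6

Max flow: 6

Flow assignment:
  0 → 1: 5/14
  0 → 5: 1/10
  1 → 2: 5/12
  2 → 3: 5/8
  3 → 4: 5/9
  4 → 5: 5/5
  5 → 6: 6/6
  6 → 7: 6/12
  7 → 10: 6/7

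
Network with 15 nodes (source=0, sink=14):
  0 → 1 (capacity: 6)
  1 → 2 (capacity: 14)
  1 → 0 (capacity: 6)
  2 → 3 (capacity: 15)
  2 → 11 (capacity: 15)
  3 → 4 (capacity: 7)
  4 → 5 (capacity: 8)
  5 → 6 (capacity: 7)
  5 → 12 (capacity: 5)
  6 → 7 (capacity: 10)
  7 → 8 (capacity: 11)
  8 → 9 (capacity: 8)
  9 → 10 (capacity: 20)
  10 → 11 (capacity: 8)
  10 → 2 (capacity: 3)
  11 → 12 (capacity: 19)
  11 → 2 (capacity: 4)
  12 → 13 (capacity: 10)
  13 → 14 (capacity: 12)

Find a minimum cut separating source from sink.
Min cut value = 6, edges: (0,1)

Min cut value: 6
Partition: S = [0], T = [1, 2, 3, 4, 5, 6, 7, 8, 9, 10, 11, 12, 13, 14]
Cut edges: (0,1)

By max-flow min-cut theorem, max flow = min cut = 6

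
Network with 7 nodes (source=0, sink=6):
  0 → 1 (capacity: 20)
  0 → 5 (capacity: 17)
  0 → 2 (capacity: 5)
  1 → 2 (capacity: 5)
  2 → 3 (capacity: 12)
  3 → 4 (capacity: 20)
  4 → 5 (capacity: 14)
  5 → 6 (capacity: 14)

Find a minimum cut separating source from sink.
Min cut value = 14, edges: (5,6)

Min cut value: 14
Partition: S = [0, 1, 2, 3, 4, 5], T = [6]
Cut edges: (5,6)

By max-flow min-cut theorem, max flow = min cut = 14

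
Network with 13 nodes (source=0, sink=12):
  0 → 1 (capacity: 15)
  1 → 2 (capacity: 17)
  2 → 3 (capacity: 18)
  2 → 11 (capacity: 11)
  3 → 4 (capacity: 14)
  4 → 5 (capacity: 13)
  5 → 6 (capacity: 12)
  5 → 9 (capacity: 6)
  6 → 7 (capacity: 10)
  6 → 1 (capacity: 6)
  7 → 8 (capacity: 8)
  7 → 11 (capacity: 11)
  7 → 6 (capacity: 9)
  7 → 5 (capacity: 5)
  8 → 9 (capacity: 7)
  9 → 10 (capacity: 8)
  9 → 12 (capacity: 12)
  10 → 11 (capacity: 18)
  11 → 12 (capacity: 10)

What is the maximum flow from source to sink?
Maximum flow = 15

Max flow: 15

Flow assignment:
  0 → 1: 15/15
  1 → 2: 15/17
  2 → 3: 5/18
  2 → 11: 10/11
  3 → 4: 5/14
  4 → 5: 5/13
  5 → 9: 5/6
  9 → 12: 5/12
  11 → 12: 10/10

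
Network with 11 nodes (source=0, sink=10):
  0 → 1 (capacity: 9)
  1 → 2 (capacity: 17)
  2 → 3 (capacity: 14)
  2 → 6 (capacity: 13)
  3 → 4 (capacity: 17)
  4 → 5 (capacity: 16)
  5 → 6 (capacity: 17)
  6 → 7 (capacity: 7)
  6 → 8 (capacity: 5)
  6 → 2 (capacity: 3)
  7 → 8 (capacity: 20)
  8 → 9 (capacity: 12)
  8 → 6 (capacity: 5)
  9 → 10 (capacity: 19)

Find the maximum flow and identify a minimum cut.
Max flow = 9, Min cut edges: (0,1)

Maximum flow: 9
Minimum cut: (0,1)
Partition: S = [0], T = [1, 2, 3, 4, 5, 6, 7, 8, 9, 10]

Max-flow min-cut theorem verified: both equal 9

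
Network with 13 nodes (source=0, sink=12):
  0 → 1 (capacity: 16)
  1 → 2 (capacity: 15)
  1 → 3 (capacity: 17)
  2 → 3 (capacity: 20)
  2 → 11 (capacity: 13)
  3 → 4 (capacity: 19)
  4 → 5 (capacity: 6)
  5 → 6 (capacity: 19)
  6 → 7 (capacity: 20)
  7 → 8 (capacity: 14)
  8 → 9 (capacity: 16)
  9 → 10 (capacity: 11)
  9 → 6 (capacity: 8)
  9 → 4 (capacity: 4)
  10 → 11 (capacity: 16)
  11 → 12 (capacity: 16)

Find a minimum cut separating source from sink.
Min cut value = 16, edges: (11,12)

Min cut value: 16
Partition: S = [0, 1, 2, 3, 4, 5, 6, 7, 8, 9, 10, 11], T = [12]
Cut edges: (11,12)

By max-flow min-cut theorem, max flow = min cut = 16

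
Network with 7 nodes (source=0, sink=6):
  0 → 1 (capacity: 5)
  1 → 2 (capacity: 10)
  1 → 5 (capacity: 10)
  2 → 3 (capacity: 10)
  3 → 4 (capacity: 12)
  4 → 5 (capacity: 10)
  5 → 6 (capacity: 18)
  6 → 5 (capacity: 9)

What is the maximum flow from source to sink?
Maximum flow = 5

Max flow: 5

Flow assignment:
  0 → 1: 5/5
  1 → 5: 5/10
  5 → 6: 5/18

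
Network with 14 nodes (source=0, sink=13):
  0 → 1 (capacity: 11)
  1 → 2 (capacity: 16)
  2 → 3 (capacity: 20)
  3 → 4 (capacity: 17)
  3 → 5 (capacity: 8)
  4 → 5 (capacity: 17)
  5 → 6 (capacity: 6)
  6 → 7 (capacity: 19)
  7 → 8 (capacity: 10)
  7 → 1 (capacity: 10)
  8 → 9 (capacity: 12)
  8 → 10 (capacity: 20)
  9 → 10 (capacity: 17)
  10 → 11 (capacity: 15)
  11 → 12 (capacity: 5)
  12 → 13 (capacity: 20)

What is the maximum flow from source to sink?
Maximum flow = 5

Max flow: 5

Flow assignment:
  0 → 1: 5/11
  1 → 2: 6/16
  2 → 3: 6/20
  3 → 5: 6/8
  5 → 6: 6/6
  6 → 7: 6/19
  7 → 8: 5/10
  7 → 1: 1/10
  8 → 10: 5/20
  10 → 11: 5/15
  11 → 12: 5/5
  12 → 13: 5/20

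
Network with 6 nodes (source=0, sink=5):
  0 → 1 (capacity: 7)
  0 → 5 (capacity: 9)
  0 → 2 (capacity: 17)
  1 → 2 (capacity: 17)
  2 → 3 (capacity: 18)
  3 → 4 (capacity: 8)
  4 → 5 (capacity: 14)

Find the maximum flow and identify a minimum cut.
Max flow = 17, Min cut edges: (0,5), (3,4)

Maximum flow: 17
Minimum cut: (0,5), (3,4)
Partition: S = [0, 1, 2, 3], T = [4, 5]

Max-flow min-cut theorem verified: both equal 17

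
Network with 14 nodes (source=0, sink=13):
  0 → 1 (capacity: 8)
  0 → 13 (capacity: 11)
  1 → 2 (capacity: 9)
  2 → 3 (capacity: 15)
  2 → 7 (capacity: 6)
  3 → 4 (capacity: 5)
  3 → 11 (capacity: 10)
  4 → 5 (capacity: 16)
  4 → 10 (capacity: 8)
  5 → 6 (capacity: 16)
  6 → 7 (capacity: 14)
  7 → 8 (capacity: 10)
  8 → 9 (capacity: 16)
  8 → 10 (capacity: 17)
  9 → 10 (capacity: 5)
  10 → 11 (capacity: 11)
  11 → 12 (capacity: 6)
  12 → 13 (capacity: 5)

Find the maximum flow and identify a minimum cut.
Max flow = 16, Min cut edges: (0,13), (12,13)

Maximum flow: 16
Minimum cut: (0,13), (12,13)
Partition: S = [0, 1, 2, 3, 4, 5, 6, 7, 8, 9, 10, 11, 12], T = [13]

Max-flow min-cut theorem verified: both equal 16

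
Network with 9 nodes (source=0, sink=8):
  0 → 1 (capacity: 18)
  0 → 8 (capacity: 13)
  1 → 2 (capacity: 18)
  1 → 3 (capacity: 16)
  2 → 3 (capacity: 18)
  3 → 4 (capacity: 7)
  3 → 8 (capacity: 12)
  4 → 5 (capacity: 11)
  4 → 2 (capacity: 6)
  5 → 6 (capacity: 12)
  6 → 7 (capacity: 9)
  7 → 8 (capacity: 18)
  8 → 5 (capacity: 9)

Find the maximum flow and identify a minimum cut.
Max flow = 31, Min cut edges: (0,1), (0,8)

Maximum flow: 31
Minimum cut: (0,1), (0,8)
Partition: S = [0], T = [1, 2, 3, 4, 5, 6, 7, 8]

Max-flow min-cut theorem verified: both equal 31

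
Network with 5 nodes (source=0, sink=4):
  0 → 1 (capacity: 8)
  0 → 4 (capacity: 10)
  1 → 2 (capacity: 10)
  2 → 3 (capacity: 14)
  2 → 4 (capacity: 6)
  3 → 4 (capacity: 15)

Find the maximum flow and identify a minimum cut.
Max flow = 18, Min cut edges: (0,1), (0,4)

Maximum flow: 18
Minimum cut: (0,1), (0,4)
Partition: S = [0], T = [1, 2, 3, 4]

Max-flow min-cut theorem verified: both equal 18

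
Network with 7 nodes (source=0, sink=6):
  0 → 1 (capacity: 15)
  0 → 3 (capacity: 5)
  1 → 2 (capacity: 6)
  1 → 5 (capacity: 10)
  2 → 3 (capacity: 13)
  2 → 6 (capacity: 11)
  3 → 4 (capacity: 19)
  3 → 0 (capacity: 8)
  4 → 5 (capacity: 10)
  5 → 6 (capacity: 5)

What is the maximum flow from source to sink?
Maximum flow = 11

Max flow: 11

Flow assignment:
  0 → 1: 11/15
  1 → 2: 6/6
  1 → 5: 5/10
  2 → 6: 6/11
  5 → 6: 5/5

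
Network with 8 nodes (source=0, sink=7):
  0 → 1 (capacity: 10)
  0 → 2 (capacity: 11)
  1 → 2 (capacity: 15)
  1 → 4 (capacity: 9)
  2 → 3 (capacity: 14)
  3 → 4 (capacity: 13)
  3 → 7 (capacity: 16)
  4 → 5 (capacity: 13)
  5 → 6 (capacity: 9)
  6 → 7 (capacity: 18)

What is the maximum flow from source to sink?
Maximum flow = 21

Max flow: 21

Flow assignment:
  0 → 1: 10/10
  0 → 2: 11/11
  1 → 2: 3/15
  1 → 4: 7/9
  2 → 3: 14/14
  3 → 7: 14/16
  4 → 5: 7/13
  5 → 6: 7/9
  6 → 7: 7/18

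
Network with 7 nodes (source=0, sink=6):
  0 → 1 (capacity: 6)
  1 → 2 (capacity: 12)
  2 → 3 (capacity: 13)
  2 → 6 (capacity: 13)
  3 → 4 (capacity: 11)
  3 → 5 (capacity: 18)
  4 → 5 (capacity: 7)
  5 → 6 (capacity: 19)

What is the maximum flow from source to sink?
Maximum flow = 6

Max flow: 6

Flow assignment:
  0 → 1: 6/6
  1 → 2: 6/12
  2 → 6: 6/13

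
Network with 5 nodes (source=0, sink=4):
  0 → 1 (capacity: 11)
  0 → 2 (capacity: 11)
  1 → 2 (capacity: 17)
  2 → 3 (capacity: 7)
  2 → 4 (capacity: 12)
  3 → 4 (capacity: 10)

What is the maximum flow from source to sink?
Maximum flow = 19

Max flow: 19

Flow assignment:
  0 → 1: 8/11
  0 → 2: 11/11
  1 → 2: 8/17
  2 → 3: 7/7
  2 → 4: 12/12
  3 → 4: 7/10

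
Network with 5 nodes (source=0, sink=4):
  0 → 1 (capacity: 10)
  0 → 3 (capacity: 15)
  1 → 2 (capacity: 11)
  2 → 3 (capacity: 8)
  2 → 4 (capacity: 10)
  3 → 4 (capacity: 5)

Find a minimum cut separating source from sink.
Min cut value = 15, edges: (2,4), (3,4)

Min cut value: 15
Partition: S = [0, 1, 2, 3], T = [4]
Cut edges: (2,4), (3,4)

By max-flow min-cut theorem, max flow = min cut = 15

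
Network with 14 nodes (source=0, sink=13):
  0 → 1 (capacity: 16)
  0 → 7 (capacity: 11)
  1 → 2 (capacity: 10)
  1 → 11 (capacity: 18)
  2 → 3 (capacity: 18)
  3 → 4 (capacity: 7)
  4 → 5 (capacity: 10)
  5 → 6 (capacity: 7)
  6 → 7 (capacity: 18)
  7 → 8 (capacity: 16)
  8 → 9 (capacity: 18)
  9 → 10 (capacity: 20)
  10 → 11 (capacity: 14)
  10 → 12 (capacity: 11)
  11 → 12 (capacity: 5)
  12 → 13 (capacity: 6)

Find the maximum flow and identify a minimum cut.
Max flow = 6, Min cut edges: (12,13)

Maximum flow: 6
Minimum cut: (12,13)
Partition: S = [0, 1, 2, 3, 4, 5, 6, 7, 8, 9, 10, 11, 12], T = [13]

Max-flow min-cut theorem verified: both equal 6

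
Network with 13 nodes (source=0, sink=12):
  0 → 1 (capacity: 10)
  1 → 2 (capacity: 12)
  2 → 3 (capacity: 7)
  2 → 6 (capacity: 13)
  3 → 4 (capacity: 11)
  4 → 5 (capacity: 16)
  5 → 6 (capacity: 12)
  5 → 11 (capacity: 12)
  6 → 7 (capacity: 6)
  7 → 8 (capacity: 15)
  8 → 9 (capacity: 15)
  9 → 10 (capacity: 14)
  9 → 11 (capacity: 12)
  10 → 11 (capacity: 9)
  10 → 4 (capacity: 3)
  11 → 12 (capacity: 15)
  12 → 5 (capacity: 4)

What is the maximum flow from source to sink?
Maximum flow = 10

Max flow: 10

Flow assignment:
  0 → 1: 10/10
  1 → 2: 10/12
  2 → 3: 7/7
  2 → 6: 3/13
  3 → 4: 7/11
  4 → 5: 7/16
  5 → 11: 7/12
  6 → 7: 3/6
  7 → 8: 3/15
  8 → 9: 3/15
  9 → 11: 3/12
  11 → 12: 10/15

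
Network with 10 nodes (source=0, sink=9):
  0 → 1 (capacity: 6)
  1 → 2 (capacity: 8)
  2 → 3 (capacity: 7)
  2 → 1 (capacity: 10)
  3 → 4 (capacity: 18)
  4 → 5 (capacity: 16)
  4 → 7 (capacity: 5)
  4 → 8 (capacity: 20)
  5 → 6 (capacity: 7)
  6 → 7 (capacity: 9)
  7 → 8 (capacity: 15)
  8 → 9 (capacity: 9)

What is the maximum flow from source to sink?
Maximum flow = 6

Max flow: 6

Flow assignment:
  0 → 1: 6/6
  1 → 2: 6/8
  2 → 3: 6/7
  3 → 4: 6/18
  4 → 8: 6/20
  8 → 9: 6/9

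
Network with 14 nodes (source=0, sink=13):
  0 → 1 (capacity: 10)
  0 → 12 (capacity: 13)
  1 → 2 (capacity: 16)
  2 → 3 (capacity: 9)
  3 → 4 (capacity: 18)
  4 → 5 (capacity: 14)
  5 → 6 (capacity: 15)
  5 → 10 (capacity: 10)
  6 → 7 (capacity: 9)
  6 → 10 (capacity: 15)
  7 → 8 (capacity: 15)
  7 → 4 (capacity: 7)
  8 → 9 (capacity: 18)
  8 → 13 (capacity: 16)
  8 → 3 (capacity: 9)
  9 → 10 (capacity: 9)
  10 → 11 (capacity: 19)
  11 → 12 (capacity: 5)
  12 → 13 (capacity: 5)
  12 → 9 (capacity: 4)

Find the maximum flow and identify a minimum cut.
Max flow = 14, Min cut edges: (6,7), (12,13)

Maximum flow: 14
Minimum cut: (6,7), (12,13)
Partition: S = [0, 1, 2, 3, 4, 5, 6, 9, 10, 11, 12], T = [7, 8, 13]

Max-flow min-cut theorem verified: both equal 14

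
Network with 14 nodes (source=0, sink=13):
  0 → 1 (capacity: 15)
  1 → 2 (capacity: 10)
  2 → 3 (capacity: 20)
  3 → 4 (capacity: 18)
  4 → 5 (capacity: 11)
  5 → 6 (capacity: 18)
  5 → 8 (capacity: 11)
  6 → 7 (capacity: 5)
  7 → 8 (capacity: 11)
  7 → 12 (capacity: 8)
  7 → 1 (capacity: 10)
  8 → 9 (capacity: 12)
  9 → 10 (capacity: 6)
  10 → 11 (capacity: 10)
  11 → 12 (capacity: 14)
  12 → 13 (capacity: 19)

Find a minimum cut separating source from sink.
Min cut value = 10, edges: (1,2)

Min cut value: 10
Partition: S = [0, 1], T = [2, 3, 4, 5, 6, 7, 8, 9, 10, 11, 12, 13]
Cut edges: (1,2)

By max-flow min-cut theorem, max flow = min cut = 10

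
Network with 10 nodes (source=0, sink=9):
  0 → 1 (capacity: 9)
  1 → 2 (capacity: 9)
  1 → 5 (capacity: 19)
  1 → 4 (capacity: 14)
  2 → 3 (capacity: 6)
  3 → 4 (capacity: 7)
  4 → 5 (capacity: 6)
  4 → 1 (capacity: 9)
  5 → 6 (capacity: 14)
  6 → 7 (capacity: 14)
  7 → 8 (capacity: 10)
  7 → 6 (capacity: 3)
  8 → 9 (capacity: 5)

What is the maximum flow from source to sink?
Maximum flow = 5

Max flow: 5

Flow assignment:
  0 → 1: 5/9
  1 → 5: 5/19
  5 → 6: 5/14
  6 → 7: 5/14
  7 → 8: 5/10
  8 → 9: 5/5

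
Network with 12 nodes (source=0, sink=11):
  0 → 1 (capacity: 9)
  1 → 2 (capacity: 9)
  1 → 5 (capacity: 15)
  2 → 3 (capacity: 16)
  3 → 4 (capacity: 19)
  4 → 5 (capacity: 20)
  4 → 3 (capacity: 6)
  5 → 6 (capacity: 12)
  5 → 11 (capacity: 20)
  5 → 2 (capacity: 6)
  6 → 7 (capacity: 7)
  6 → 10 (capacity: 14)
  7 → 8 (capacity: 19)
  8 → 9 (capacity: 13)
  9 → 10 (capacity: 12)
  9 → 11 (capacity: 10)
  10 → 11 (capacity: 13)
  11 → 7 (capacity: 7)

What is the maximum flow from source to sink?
Maximum flow = 9

Max flow: 9

Flow assignment:
  0 → 1: 9/9
  1 → 5: 9/15
  5 → 11: 9/20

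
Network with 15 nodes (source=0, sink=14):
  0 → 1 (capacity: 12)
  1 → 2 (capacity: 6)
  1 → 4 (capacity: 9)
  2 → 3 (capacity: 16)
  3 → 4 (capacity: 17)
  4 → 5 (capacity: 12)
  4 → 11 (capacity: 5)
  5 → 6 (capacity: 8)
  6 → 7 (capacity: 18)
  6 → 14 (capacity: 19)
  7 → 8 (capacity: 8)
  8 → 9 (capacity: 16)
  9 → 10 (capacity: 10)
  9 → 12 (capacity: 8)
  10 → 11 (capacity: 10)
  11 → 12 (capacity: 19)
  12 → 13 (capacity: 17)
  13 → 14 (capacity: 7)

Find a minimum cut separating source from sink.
Min cut value = 12, edges: (0,1)

Min cut value: 12
Partition: S = [0], T = [1, 2, 3, 4, 5, 6, 7, 8, 9, 10, 11, 12, 13, 14]
Cut edges: (0,1)

By max-flow min-cut theorem, max flow = min cut = 12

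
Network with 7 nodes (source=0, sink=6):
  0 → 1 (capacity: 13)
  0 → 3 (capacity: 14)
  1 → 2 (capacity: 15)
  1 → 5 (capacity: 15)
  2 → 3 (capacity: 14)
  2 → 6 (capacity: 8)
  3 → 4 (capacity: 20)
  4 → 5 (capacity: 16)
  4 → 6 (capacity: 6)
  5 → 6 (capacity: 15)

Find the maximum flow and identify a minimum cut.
Max flow = 27, Min cut edges: (0,1), (0,3)

Maximum flow: 27
Minimum cut: (0,1), (0,3)
Partition: S = [0], T = [1, 2, 3, 4, 5, 6]

Max-flow min-cut theorem verified: both equal 27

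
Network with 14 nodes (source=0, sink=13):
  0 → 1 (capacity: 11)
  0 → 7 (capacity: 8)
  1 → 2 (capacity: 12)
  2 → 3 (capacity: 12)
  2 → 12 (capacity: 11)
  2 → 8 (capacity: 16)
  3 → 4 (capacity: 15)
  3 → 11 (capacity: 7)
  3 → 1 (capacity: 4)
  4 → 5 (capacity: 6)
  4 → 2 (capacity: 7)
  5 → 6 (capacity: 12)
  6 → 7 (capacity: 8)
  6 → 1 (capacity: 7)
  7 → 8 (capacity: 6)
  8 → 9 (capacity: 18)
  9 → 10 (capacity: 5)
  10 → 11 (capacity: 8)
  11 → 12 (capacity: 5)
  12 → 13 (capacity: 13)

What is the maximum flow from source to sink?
Maximum flow = 13

Max flow: 13

Flow assignment:
  0 → 1: 8/11
  0 → 7: 5/8
  1 → 2: 8/12
  2 → 12: 8/11
  7 → 8: 5/6
  8 → 9: 5/18
  9 → 10: 5/5
  10 → 11: 5/8
  11 → 12: 5/5
  12 → 13: 13/13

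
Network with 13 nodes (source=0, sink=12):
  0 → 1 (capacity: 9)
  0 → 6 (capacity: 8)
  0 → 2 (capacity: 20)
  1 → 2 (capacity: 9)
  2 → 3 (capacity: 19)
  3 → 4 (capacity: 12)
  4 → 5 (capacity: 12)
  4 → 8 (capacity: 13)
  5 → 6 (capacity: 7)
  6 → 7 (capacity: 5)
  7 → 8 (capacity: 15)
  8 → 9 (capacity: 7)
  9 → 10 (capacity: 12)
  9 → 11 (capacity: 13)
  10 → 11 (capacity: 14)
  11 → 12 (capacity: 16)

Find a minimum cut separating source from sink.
Min cut value = 7, edges: (8,9)

Min cut value: 7
Partition: S = [0, 1, 2, 3, 4, 5, 6, 7, 8], T = [9, 10, 11, 12]
Cut edges: (8,9)

By max-flow min-cut theorem, max flow = min cut = 7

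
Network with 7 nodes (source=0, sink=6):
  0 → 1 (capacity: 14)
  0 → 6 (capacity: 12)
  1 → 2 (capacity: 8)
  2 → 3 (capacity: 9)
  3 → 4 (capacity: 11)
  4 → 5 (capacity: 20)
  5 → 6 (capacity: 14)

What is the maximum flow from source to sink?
Maximum flow = 20

Max flow: 20

Flow assignment:
  0 → 1: 8/14
  0 → 6: 12/12
  1 → 2: 8/8
  2 → 3: 8/9
  3 → 4: 8/11
  4 → 5: 8/20
  5 → 6: 8/14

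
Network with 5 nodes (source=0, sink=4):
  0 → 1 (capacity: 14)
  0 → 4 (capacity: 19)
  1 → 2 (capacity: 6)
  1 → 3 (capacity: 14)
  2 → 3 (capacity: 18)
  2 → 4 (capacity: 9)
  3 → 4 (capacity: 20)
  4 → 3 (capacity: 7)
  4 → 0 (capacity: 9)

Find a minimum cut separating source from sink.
Min cut value = 33, edges: (0,1), (0,4)

Min cut value: 33
Partition: S = [0], T = [1, 2, 3, 4]
Cut edges: (0,1), (0,4)

By max-flow min-cut theorem, max flow = min cut = 33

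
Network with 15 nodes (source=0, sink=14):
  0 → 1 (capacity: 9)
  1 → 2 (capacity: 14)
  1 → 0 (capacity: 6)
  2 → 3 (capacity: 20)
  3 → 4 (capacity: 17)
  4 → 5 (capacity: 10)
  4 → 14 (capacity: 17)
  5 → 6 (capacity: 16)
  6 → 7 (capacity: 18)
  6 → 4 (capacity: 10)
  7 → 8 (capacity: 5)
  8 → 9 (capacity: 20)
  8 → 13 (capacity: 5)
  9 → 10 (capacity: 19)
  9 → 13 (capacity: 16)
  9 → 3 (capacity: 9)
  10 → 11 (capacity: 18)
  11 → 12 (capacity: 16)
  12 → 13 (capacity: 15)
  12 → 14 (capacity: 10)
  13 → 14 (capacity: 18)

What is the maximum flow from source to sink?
Maximum flow = 9

Max flow: 9

Flow assignment:
  0 → 1: 9/9
  1 → 2: 9/14
  2 → 3: 9/20
  3 → 4: 9/17
  4 → 14: 9/17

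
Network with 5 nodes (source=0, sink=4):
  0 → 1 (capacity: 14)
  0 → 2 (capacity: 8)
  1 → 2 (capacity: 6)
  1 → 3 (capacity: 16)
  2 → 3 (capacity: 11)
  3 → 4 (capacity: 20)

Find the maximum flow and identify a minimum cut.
Max flow = 20, Min cut edges: (3,4)

Maximum flow: 20
Minimum cut: (3,4)
Partition: S = [0, 1, 2, 3], T = [4]

Max-flow min-cut theorem verified: both equal 20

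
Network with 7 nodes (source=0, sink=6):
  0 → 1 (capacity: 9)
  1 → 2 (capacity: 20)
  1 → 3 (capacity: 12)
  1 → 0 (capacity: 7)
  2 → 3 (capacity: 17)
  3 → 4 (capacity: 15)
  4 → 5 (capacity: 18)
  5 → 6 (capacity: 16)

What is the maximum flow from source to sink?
Maximum flow = 9

Max flow: 9

Flow assignment:
  0 → 1: 9/9
  1 → 3: 9/12
  3 → 4: 9/15
  4 → 5: 9/18
  5 → 6: 9/16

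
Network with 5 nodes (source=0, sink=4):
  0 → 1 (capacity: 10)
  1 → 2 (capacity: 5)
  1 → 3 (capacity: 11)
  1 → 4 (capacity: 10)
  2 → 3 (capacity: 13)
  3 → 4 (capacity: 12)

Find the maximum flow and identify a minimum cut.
Max flow = 10, Min cut edges: (0,1)

Maximum flow: 10
Minimum cut: (0,1)
Partition: S = [0], T = [1, 2, 3, 4]

Max-flow min-cut theorem verified: both equal 10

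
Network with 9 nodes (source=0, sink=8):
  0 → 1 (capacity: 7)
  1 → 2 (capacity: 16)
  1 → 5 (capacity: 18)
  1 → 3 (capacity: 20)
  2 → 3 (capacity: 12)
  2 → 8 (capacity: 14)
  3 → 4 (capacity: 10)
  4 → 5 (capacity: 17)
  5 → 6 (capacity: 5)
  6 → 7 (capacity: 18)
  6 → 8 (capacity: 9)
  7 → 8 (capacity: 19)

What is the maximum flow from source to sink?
Maximum flow = 7

Max flow: 7

Flow assignment:
  0 → 1: 7/7
  1 → 2: 7/16
  2 → 8: 7/14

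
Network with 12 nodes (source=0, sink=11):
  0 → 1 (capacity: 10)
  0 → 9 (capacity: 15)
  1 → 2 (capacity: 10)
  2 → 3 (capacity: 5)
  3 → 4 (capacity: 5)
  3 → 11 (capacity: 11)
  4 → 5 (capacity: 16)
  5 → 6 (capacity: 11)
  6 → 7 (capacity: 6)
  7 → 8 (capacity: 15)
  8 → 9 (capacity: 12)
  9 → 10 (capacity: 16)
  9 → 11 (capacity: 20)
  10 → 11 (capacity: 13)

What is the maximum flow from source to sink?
Maximum flow = 20

Max flow: 20

Flow assignment:
  0 → 1: 5/10
  0 → 9: 15/15
  1 → 2: 5/10
  2 → 3: 5/5
  3 → 11: 5/11
  9 → 11: 15/20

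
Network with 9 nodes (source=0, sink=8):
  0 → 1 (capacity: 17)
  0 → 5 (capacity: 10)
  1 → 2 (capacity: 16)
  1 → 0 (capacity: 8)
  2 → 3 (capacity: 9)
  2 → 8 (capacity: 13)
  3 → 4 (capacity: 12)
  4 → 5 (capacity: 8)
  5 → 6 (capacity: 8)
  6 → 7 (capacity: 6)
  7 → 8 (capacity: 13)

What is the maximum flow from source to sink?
Maximum flow = 19

Max flow: 19

Flow assignment:
  0 → 1: 13/17
  0 → 5: 6/10
  1 → 2: 13/16
  2 → 8: 13/13
  5 → 6: 6/8
  6 → 7: 6/6
  7 → 8: 6/13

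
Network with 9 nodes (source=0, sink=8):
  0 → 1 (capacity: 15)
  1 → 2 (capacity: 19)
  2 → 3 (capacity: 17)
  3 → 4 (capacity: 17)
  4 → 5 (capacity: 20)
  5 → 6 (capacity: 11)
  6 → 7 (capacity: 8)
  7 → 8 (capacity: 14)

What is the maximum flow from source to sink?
Maximum flow = 8

Max flow: 8

Flow assignment:
  0 → 1: 8/15
  1 → 2: 8/19
  2 → 3: 8/17
  3 → 4: 8/17
  4 → 5: 8/20
  5 → 6: 8/11
  6 → 7: 8/8
  7 → 8: 8/14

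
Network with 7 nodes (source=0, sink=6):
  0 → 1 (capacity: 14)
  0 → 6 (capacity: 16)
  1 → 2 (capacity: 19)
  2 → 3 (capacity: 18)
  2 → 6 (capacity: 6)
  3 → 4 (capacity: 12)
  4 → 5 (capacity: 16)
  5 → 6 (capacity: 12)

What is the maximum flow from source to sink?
Maximum flow = 30

Max flow: 30

Flow assignment:
  0 → 1: 14/14
  0 → 6: 16/16
  1 → 2: 14/19
  2 → 3: 8/18
  2 → 6: 6/6
  3 → 4: 8/12
  4 → 5: 8/16
  5 → 6: 8/12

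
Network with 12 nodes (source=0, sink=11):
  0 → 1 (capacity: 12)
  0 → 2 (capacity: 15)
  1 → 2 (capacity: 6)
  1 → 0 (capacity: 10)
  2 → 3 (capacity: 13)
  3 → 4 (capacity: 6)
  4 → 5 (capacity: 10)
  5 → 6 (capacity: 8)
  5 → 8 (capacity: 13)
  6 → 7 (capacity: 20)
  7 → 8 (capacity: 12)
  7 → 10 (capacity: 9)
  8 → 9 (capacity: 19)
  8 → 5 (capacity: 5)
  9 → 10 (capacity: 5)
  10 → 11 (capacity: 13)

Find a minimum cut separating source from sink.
Min cut value = 6, edges: (3,4)

Min cut value: 6
Partition: S = [0, 1, 2, 3], T = [4, 5, 6, 7, 8, 9, 10, 11]
Cut edges: (3,4)

By max-flow min-cut theorem, max flow = min cut = 6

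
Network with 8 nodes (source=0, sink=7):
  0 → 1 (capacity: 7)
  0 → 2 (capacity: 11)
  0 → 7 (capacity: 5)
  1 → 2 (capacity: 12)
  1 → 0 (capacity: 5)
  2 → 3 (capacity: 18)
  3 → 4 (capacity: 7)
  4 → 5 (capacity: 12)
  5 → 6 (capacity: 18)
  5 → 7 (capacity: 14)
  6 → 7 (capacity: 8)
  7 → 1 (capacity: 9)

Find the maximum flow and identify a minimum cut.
Max flow = 12, Min cut edges: (0,7), (3,4)

Maximum flow: 12
Minimum cut: (0,7), (3,4)
Partition: S = [0, 1, 2, 3], T = [4, 5, 6, 7]

Max-flow min-cut theorem verified: both equal 12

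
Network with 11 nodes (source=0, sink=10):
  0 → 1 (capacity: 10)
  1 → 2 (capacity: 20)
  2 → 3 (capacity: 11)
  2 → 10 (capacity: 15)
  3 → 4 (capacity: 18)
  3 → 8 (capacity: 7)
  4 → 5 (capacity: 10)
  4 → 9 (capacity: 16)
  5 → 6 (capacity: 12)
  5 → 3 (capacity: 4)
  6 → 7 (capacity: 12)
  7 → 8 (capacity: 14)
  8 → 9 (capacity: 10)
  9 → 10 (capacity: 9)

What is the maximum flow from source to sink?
Maximum flow = 10

Max flow: 10

Flow assignment:
  0 → 1: 10/10
  1 → 2: 10/20
  2 → 10: 10/15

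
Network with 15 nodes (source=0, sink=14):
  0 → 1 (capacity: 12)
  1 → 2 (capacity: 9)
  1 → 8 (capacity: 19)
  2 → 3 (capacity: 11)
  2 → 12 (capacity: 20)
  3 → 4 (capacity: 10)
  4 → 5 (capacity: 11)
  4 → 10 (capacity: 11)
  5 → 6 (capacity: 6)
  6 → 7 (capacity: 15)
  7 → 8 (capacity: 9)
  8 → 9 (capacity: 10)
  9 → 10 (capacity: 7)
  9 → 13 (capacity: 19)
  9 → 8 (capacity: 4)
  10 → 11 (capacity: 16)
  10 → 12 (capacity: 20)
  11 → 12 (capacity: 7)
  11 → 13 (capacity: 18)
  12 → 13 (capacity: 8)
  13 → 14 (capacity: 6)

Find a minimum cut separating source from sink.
Min cut value = 6, edges: (13,14)

Min cut value: 6
Partition: S = [0, 1, 2, 3, 4, 5, 6, 7, 8, 9, 10, 11, 12, 13], T = [14]
Cut edges: (13,14)

By max-flow min-cut theorem, max flow = min cut = 6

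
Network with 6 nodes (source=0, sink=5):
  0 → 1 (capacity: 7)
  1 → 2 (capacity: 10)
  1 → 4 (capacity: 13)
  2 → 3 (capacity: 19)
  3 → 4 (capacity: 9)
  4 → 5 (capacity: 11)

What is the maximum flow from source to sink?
Maximum flow = 7

Max flow: 7

Flow assignment:
  0 → 1: 7/7
  1 → 4: 7/13
  4 → 5: 7/11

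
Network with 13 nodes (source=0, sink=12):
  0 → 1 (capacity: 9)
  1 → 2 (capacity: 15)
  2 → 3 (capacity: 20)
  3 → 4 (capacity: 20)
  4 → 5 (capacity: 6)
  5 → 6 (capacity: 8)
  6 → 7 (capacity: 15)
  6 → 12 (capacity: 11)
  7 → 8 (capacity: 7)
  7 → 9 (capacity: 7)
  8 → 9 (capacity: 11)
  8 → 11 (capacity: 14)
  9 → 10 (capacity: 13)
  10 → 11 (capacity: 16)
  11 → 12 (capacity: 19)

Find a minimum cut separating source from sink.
Min cut value = 6, edges: (4,5)

Min cut value: 6
Partition: S = [0, 1, 2, 3, 4], T = [5, 6, 7, 8, 9, 10, 11, 12]
Cut edges: (4,5)

By max-flow min-cut theorem, max flow = min cut = 6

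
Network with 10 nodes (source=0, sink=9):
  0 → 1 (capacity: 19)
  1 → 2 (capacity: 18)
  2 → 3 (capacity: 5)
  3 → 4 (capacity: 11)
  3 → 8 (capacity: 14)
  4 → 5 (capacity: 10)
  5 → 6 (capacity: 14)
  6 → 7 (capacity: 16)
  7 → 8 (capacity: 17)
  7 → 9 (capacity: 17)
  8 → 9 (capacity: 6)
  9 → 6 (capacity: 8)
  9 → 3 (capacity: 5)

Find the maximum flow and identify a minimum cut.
Max flow = 5, Min cut edges: (2,3)

Maximum flow: 5
Minimum cut: (2,3)
Partition: S = [0, 1, 2], T = [3, 4, 5, 6, 7, 8, 9]

Max-flow min-cut theorem verified: both equal 5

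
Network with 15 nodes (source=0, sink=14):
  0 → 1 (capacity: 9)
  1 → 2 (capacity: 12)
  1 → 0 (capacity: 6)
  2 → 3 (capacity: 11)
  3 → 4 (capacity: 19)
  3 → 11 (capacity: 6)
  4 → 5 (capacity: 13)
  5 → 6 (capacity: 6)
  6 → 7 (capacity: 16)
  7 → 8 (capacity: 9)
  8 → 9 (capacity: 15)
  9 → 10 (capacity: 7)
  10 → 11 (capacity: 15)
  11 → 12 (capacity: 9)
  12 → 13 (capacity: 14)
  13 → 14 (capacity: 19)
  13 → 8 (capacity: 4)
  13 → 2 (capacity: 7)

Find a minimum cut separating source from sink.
Min cut value = 9, edges: (11,12)

Min cut value: 9
Partition: S = [0, 1, 2, 3, 4, 5, 6, 7, 8, 9, 10, 11], T = [12, 13, 14]
Cut edges: (11,12)

By max-flow min-cut theorem, max flow = min cut = 9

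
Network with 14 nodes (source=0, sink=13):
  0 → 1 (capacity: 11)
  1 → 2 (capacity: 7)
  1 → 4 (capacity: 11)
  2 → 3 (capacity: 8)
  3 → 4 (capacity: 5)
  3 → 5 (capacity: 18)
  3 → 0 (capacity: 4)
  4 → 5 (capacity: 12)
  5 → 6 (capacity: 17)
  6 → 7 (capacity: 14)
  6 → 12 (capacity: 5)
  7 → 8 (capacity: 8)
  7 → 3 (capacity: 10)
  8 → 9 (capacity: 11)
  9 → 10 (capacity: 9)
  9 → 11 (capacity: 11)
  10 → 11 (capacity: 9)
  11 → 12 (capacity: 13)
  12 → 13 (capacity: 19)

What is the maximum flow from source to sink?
Maximum flow = 11

Max flow: 11

Flow assignment:
  0 → 1: 11/11
  1 → 4: 11/11
  4 → 5: 11/12
  5 → 6: 11/17
  6 → 7: 6/14
  6 → 12: 5/5
  7 → 8: 6/8
  8 → 9: 6/11
  9 → 11: 6/11
  11 → 12: 6/13
  12 → 13: 11/19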